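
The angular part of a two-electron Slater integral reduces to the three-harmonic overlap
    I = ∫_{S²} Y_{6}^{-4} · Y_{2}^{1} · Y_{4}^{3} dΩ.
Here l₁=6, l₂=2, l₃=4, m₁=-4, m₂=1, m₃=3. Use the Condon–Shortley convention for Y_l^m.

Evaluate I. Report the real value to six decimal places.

0.246389

Checks pass: Σm=0; 12 even; l₃=4∈[4,8].
(2·6+1)(2·2+1)(2·4+1) = 585
Δ: 4! 8! 0! / 13! → 1/6435
sum: t=2:+1/2304 = 1/2304
3j²(6 2 4; 0 0 0) = Δ·Π!·Σ² = 5/143  (sign +1)
sum: t=3:−1/30240 = -1/30240
3j²(6 2 4; -4 1 3) = Δ·Π!·Σ² = 16/429  (sign +1)
combine: 4πI² = 585·5/143·16/429 = 1200/1573
take √, sign +1: I = 0.24638901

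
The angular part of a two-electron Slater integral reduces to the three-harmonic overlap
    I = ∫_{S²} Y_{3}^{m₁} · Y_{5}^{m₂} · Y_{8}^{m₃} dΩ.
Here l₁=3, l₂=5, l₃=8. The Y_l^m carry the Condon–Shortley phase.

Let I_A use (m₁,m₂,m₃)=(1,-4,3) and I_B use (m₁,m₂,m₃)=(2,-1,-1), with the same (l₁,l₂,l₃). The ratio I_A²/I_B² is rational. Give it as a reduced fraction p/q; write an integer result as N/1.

275/882

Same 3,5,8: normalisation and zero-m 3j drop out of the ratio.
A: Δ: 0! 6! 10! / 17! → 1/136136; sum: t=0:+1/17418240 = 1/17418240; 3j²(3 5 8; 1 -4 3) = Δ·Π!·Σ² = 25/12376  (sign -1)
B: Δ: 0! 6! 10! / 17! → 1/136136; sum: t=0:+1/2073600 = 1/2073600; 3j²(3 5 8; 2 -1 -1) = Δ·Π!·Σ² = 63/9724  (sign -1)
I_A²/I_B² = (25/12376)/(63/9724) = 275/882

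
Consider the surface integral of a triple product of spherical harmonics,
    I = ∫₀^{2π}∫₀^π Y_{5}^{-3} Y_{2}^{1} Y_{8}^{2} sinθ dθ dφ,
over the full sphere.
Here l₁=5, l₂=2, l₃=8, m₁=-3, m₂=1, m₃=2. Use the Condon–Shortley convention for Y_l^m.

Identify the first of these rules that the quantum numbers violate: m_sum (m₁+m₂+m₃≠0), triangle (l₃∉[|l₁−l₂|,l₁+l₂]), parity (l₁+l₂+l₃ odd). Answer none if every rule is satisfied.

triangle

Σmᵢ = 0  ✓
l₃∈[|l₁−l₂|,l₁+l₂]=[3,7], have l₃=8  ✗
Σlᵢ = 15 ⇒ odd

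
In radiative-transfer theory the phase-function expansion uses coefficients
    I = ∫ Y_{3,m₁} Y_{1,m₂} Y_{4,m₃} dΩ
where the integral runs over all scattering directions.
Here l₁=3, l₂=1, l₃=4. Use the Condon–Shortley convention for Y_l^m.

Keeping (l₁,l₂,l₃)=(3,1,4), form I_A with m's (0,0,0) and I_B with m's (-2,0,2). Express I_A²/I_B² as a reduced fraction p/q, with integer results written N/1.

Same 3,1,4: normalisation and zero-m 3j drop out of the ratio.
A: Δ: 0! 6! 2! / 9! → 1/252; sum: t=0:+1/36 = 1/36; 3j²(3 1 4; 0 0 0) = Δ·Π!·Σ² = 4/63  (sign +1)
B: Δ: 0! 6! 2! / 9! → 1/252; sum: t=0:+1/120 = 1/120; 3j²(3 1 4; -2 0 2) = Δ·Π!·Σ² = 1/21  (sign +1)
I_A²/I_B² = (4/63)/(1/21) = 4/3

4/3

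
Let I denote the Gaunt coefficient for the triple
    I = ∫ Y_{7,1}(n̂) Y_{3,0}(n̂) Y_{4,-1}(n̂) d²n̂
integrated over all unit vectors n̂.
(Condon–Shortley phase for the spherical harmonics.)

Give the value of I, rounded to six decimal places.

m-sum 0 ✓  L=14 even ✓  4≤4≤10 ✓
Π(2lᵢ+1) = 15×7×9 = 945
triangle coeff Δ(7,3,4) = 1/45045
Σ_t [3,3]: t=3:−1/20736 = -1/20736
(3j)²=35/1287 [(7 3 4; 0 0 0)], sign=-1
Σ_t [3,3]: t=3:−1/25920 = -1/25920
(3j)²=32/1287 [(7 3 4; 1 0 -1)], sign=+1
⇒ 4πI² = 39200/61347
I = (-1)√(39200/61347/(4π)) = -0.22549735

-0.225497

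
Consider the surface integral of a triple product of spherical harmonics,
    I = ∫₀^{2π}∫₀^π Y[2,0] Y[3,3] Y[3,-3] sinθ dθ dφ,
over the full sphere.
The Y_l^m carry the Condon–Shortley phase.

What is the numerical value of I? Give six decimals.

Rules hold: Σm=0, L=8 even, 1≤3≤5.
N = 5·7·7 = 245
Δ = 2!·2!·4!/9! = 1/3780
Racah Σ t=0..2: t=0:+1/24 t=1:−1/4 t=2:+1/24 = -1/6
⇒ 3j(2 3 3; 0 0 0)² = 4/105, sgn +1
Racah Σ t=2..2: t=2:+1/96 = 1/96
⇒ 3j(2 3 3; 0 3 -3)² = 5/84, sgn +1
4πI² = N·(3j₀)²·(3jₘ)² = 5/9
I = +1·√(0.555556/4π) = 0.21026104

0.210261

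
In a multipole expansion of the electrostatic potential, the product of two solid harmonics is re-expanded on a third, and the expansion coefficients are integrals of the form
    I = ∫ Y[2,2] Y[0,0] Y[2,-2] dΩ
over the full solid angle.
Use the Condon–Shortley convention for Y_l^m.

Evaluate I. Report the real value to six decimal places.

0.282095

Rules hold: Σm=0, L=4 even, 2≤2≤2.
N = 5·1·5 = 25
Δ = 0!·4!·0!/5! = 1/5
Racah Σ t=0..0: t=0:+1/4 = 1/4
⇒ 3j(2 0 2; 0 0 0)² = 1/5, sgn +1
Racah Σ t=0..0: t=0:+1/24 = 1/24
⇒ 3j(2 0 2; 2 0 -2)² = 1/5, sgn +1
4πI² = N·(3j₀)²·(3jₘ)² = 1/1
I = +1·√(1/4π) = 0.28209479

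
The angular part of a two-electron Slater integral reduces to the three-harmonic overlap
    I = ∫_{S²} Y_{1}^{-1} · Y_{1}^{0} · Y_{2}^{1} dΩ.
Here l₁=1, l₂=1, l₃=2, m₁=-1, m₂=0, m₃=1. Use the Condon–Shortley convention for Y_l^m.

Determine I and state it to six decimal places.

-0.218510

m-sum 0 ✓  L=4 even ✓  0≤2≤2 ✓
Π(2lᵢ+1) = 3×3×5 = 45
triangle coeff Δ(1,1,2) = 1/30
Σ_t [0,0]: t=0:+1/1 = 1/1
(3j)²=2/15 [(1 1 2; 0 0 0)], sign=+1
Σ_t [0,0]: t=0:+1/2 = 1/2
(3j)²=1/10 [(1 1 2; -1 0 1)], sign=-1
⇒ 4πI² = 3/5
I = (-1)√(3/5/(4π)) = -0.21850969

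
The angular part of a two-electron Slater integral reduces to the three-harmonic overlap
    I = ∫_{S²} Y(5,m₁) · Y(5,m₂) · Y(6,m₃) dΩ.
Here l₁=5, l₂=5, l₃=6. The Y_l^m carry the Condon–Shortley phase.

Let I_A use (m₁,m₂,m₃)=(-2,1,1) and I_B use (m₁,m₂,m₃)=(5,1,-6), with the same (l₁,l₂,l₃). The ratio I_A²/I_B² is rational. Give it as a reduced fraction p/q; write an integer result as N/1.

Same 5,5,6: normalisation and zero-m 3j drop out of the ratio.
A: Δ: 4! 6! 6! / 17! → 1/28588560; sum: t=1:−1/518400 t=2:+1/23040 t=3:−1/10368 t=4:+1/41472 = -1/32400; 3j²(5 5 6; -2 1 1) = Δ·Π!·Σ² = 128/12155  (sign +1)
B: Δ: 4! 6! 6! / 17! → 1/28588560; sum: t=0:+1/12441600 = 1/12441600; 3j²(5 5 6; 5 1 -6) = Δ·Π!·Σ² = 3/442  (sign +1)
I_A²/I_B² = (128/12155)/(3/442) = 256/165

256/165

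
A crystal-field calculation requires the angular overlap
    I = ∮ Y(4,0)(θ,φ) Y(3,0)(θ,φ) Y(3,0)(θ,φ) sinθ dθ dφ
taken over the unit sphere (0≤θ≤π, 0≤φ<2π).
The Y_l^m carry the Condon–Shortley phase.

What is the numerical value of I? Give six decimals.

0.153870

Checks pass: Σm=0; 10 even; l₃=3∈[1,7].
(2·4+1)(2·3+1)(2·3+1) = 441
Δ: 4! 4! 2! / 11! → 1/34650
sum: t=1:−1/72 t=2:+1/16 t=3:−1/72 = 5/144
3j²(4 3 3; 0 0 0) = Δ·Π!·Σ² = 2/77  (sign -1)
(m-triple is (0,0,0) — same symbol as above.)
combine: 4πI² = 441·2/77·2/77 = 36/121
take √, sign +1: I = 0.15386989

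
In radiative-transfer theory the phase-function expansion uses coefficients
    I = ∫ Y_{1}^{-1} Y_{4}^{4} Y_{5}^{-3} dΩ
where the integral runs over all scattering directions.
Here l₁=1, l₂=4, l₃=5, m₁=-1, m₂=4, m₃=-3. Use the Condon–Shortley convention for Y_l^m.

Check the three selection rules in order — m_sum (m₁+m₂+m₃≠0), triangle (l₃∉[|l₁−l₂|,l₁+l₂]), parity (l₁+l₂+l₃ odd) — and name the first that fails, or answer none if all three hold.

azimuthal sum: -1 + 4 − 3 = 0  ✓
3 ≤ 5 ≤ 5 (triangle on l)  ✓
L = 1 + 4 + 5 = 10 (even)  ✓

none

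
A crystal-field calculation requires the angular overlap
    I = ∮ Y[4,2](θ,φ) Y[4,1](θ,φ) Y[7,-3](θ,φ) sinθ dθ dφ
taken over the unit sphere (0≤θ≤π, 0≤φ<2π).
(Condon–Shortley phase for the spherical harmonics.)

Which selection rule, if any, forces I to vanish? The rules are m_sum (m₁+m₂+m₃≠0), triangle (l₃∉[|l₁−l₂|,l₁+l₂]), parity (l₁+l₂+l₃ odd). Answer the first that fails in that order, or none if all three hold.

parity

Σmᵢ = 0  ✓
l₃∈[|l₁−l₂|,l₁+l₂]=[0,8], have l₃=7  ✓
Σlᵢ = 15 ⇒ odd  ✗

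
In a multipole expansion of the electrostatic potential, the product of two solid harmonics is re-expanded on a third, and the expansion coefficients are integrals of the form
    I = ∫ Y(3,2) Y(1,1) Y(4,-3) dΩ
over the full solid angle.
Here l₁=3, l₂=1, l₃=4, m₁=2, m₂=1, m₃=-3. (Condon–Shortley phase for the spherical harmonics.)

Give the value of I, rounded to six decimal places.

-0.282095

Rules hold: Σm=0, L=8 even, 2≤4≤4.
N = 7·3·9 = 189
Δ = 0!·6!·2!/9! = 1/252
Racah Σ t=0..0: t=0:+1/36 = 1/36
⇒ 3j(3 1 4; 0 0 0)² = 4/63, sgn +1
Racah Σ t=0..0: t=0:+1/240 = 1/240
⇒ 3j(3 1 4; 2 1 -3)² = 1/12, sgn -1
4πI² = N·(3j₀)²·(3jₘ)² = 1/1
I = -1·√(1/4π) = -0.28209479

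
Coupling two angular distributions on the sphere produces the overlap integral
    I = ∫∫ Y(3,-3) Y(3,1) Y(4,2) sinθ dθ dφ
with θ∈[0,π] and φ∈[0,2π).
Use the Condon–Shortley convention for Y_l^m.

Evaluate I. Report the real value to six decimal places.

Checks pass: Σm=0; 10 even; l₃=4∈[0,6].
(2·3+1)(2·3+1)(2·4+1) = 441
Δ: 2! 4! 4! / 11! → 1/34650
sum: t=0:+1/72 t=1:−1/16 t=2:+1/72 = -5/144
3j²(3 3 4; 0 0 0) = Δ·Π!·Σ² = 2/77  (sign -1)
sum: t=2:+1/192 = 1/192
3j²(3 3 4; -3 1 2) = Δ·Π!·Σ² = 3/77  (sign +1)
combine: 4πI² = 441·2/77·3/77 = 54/121
take √, sign -1: I = -0.18845135

-0.188451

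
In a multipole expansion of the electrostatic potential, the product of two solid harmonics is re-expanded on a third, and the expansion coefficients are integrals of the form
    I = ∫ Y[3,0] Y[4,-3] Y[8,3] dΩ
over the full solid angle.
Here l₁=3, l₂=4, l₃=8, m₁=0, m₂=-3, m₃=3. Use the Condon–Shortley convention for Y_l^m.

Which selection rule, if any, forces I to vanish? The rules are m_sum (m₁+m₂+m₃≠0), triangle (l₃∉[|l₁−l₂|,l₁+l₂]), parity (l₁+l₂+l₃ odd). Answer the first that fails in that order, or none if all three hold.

triangle

m₁+m₂+m₃ = 0 − 3 + 3 = 0  ✓
triangle: |3−4|=1 ≤ l₃=8 ≤ 3+4=7  ✗
parity: l₁+l₂+l₃ = 15 is odd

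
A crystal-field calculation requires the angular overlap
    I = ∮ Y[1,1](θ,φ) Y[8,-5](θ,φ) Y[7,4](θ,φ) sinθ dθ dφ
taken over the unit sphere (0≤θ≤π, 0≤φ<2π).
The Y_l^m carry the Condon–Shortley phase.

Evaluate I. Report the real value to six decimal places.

Rules hold: Σm=0, L=16 even, 7≤7≤9.
N = 3·17·15 = 765
Δ = 2!·0!·14!/17! = 1/2040
Racah Σ t=1..1: t=1:−1/25401600 = -1/25401600
⇒ 3j(1 8 7; 0 0 0)² = 8/255, sgn +1
Racah Σ t=0..0: t=0:+1/479001600 = 1/479001600
⇒ 3j(1 8 7; 1 -5 4)² = 13/340, sgn -1
4πI² = N·(3j₀)²·(3jₘ)² = 78/85
I = -1·√(0.917647/4π) = -0.27022959

-0.270230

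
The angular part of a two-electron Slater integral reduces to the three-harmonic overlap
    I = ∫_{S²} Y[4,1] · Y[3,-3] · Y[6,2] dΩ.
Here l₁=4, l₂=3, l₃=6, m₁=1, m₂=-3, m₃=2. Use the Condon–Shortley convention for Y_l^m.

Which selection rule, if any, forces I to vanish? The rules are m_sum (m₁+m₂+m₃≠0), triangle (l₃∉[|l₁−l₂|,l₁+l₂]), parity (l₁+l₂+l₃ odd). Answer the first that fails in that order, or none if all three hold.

Σmᵢ = 0  ✓
l₃∈[|l₁−l₂|,l₁+l₂]=[1,7], have l₃=6  ✓
Σlᵢ = 13 ⇒ odd  ✗

parity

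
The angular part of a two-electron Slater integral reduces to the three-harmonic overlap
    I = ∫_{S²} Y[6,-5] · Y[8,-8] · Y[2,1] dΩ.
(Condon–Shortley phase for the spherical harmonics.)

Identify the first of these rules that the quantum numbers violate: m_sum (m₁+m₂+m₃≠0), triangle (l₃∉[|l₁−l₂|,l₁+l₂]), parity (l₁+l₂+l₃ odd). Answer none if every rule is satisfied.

m₁+m₂+m₃ = -5 − 8 + 1 = -12  ✗
triangle: |6−8|=2 ≤ l₃=2 ≤ 6+8=14
parity: l₁+l₂+l₃ = 16 is even

m_sum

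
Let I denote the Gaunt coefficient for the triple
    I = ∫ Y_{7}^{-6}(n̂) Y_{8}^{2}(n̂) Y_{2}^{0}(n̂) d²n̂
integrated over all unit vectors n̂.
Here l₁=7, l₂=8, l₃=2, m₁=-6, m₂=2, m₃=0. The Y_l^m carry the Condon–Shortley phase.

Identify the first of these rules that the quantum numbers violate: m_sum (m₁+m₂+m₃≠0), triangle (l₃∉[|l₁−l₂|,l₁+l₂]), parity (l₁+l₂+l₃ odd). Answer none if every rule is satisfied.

m_sum

azimuthal sum: -6 + 2 + 0 = -4  ✗
1 ≤ 2 ≤ 15 (triangle on l)
L = 7 + 8 + 2 = 17 (odd)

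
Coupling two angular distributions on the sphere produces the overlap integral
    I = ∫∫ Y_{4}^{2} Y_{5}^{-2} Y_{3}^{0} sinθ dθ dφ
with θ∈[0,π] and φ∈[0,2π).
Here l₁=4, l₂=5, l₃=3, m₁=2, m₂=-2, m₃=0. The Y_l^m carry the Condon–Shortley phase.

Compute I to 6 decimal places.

0.022664

Checks pass: Σm=0; 12 even; l₃=3∈[1,9].
(2·4+1)(2·5+1)(2·3+1) = 693
Δ: 6! 2! 4! / 13! → 1/180180
sum: t=2:+1/576 t=3:−1/144 t=4:+1/576 = -1/288
3j²(4 5 3; 0 0 0) = Δ·Π!·Σ² = 20/1001  (sign +1)
sum: t=0:+1/8640 t=1:−1/480 t=2:+1/576 = -1/4320
3j²(4 5 3; 2 -2 0) = Δ·Π!·Σ² = 1/2145  (sign +1)
combine: 4πI² = 693·20/1001·1/2145 = 12/1859
take √, sign +1: I = 0.02266449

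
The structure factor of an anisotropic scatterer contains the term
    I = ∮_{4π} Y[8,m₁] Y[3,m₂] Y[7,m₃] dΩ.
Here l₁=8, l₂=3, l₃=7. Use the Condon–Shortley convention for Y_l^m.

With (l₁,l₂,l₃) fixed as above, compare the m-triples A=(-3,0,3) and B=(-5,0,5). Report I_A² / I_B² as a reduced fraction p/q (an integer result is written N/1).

l's match ⇒ only the (l;m) 3-j factors differ between A and B.
A: triangle coeff Δ(8,3,7) = 1/5290740; Σ_t [1,3]: t=1:−1/87091200 t=2:+1/8709120 t=3:−1/11612160 = 1/58060800; (3j)²=99/117572 [(8 3 7; -3 0 3)], sign=+1
B: triangle coeff Δ(8,3,7) = 1/5290740; Σ_t [1,3]: t=1:−1/5748019200 t=2:+1/159667200 t=3:−1/87091200 = -31/5748019200; (3j)²=961/135660 [(8 3 7; -5 0 5)], sign=-1
I_A²/I_B² = (99/117572)/(961/135660) = 1485/12493

1485/12493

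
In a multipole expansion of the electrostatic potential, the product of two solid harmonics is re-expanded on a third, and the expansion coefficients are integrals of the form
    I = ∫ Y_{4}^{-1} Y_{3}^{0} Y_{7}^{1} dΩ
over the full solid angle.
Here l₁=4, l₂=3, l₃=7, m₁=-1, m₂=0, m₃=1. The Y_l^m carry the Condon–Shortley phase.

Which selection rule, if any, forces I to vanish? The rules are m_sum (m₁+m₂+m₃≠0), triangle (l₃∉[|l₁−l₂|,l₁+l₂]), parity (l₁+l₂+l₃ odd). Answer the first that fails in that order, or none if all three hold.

Σmᵢ = 0  ✓
l₃∈[|l₁−l₂|,l₁+l₂]=[1,7], have l₃=7  ✓
Σlᵢ = 14 ⇒ even  ✓

none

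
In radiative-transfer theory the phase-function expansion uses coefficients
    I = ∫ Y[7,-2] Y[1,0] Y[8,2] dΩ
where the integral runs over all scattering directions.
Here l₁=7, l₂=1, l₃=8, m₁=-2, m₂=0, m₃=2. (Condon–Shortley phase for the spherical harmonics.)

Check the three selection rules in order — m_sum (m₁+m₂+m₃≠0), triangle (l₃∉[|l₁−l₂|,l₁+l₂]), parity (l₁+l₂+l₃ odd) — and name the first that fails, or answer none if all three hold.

none

Σmᵢ = 0  ✓
l₃∈[|l₁−l₂|,l₁+l₂]=[6,8], have l₃=8  ✓
Σlᵢ = 16 ⇒ even  ✓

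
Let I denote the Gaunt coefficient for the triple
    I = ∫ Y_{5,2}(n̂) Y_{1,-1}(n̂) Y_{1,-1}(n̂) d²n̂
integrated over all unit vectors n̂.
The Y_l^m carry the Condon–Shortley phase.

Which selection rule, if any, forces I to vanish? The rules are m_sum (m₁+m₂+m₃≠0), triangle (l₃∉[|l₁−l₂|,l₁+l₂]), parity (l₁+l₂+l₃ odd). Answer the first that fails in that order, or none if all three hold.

azimuthal sum: 2 − 1 − 1 = 0  ✓
4 ≤ 1 ≤ 6 (triangle on l)  ✗
L = 5 + 1 + 1 = 7 (odd)

triangle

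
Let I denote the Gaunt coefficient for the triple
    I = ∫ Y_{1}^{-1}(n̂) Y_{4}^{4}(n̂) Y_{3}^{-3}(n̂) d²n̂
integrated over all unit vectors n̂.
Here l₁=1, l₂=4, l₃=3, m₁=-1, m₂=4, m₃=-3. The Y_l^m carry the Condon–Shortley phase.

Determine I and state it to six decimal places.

Checks pass: Σm=0; 8 even; l₃=3∈[3,5].
(2·1+1)(2·4+1)(2·3+1) = 189
Δ: 2! 0! 6! / 9! → 1/252
sum: t=1:−1/36 = -1/36
3j²(1 4 3; 0 0 0) = Δ·Π!·Σ² = 4/63  (sign +1)
sum: t=2:+1/1440 = 1/1440
3j²(1 4 3; -1 4 -3) = Δ·Π!·Σ² = 1/9  (sign +1)
combine: 4πI² = 189·4/63·1/9 = 4/3
take √, sign +1: I = 0.32573501

0.325735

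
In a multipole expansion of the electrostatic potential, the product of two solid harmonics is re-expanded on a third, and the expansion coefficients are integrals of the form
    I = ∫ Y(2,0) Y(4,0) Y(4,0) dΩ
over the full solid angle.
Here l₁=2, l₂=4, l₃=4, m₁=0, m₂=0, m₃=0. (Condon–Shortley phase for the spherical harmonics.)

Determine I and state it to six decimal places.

0.163840

m-sum 0 ✓  L=10 even ✓  2≤4≤6 ✓
Π(2lᵢ+1) = 5×9×9 = 405
triangle coeff Δ(2,4,4) = 1/13860
Σ_t [0,2]: t=0:+1/192 t=1:−1/36 t=2:+1/192 = -5/288
(3j)²=20/693 [(2 4 4; 0 0 0)], sign=-1
(m-triple is (0,0,0) — same symbol as above.)
⇒ 4πI² = 2000/5929
I = (+1)√(2000/5929/(4π)) = 0.16383977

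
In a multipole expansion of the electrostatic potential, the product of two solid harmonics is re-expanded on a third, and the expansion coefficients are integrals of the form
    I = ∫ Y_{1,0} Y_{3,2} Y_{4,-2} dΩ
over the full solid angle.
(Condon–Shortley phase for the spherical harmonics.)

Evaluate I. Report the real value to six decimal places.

0.213244

m-sum 0 ✓  L=8 even ✓  2≤4≤4 ✓
Π(2lᵢ+1) = 3×7×9 = 189
triangle coeff Δ(1,3,4) = 1/252
Σ_t [0,0]: t=0:+1/36 = 1/36
(3j)²=4/63 [(1 3 4; 0 0 0)], sign=+1
Σ_t [0,0]: t=0:+1/120 = 1/120
(3j)²=1/21 [(1 3 4; 0 2 -2)], sign=+1
⇒ 4πI² = 4/7
I = (+1)√(4/7/(4π)) = 0.21324362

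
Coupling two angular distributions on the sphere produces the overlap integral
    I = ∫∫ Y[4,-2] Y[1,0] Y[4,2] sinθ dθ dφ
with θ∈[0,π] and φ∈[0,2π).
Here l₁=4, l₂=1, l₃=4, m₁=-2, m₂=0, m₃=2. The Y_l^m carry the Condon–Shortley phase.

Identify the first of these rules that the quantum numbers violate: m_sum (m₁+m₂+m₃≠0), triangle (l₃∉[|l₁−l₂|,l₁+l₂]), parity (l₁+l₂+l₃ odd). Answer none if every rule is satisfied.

parity

Σmᵢ = 0  ✓
l₃∈[|l₁−l₂|,l₁+l₂]=[3,5], have l₃=4  ✓
Σlᵢ = 9 ⇒ odd  ✗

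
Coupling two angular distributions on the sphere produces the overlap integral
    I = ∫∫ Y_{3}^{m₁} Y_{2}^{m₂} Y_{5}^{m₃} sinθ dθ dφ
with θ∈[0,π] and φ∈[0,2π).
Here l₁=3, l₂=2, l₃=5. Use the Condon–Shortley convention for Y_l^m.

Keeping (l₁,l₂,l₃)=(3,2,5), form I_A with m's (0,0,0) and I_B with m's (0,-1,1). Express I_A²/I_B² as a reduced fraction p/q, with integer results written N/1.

l's match ⇒ only the (l;m) 3-j factors differ between A and B.
A: triangle coeff Δ(3,2,5) = 1/2310; Σ_t [0,0]: t=0:+1/144 = 1/144; (3j)²=10/231 [(3 2 5; 0 0 0)], sign=-1
B: triangle coeff Δ(3,2,5) = 1/2310; Σ_t [0,0]: t=0:+1/216 = 1/216; (3j)²=8/231 [(3 2 5; 0 -1 1)], sign=+1
I_A²/I_B² = (10/231)/(8/231) = 5/4

5/4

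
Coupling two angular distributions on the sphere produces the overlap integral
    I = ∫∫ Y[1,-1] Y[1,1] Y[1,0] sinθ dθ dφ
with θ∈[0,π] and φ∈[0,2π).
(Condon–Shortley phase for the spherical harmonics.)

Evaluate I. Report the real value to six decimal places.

L=3 odd ⇒ parity kills the (l;000) factor ⇒ I = 0

0.000000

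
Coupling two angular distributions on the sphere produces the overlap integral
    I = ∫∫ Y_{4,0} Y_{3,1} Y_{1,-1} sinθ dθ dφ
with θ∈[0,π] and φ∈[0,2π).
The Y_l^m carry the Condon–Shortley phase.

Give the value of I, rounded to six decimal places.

0.150786

m-sum 0 ✓  L=8 even ✓  1≤1≤7 ✓
Π(2lᵢ+1) = 9×7×3 = 189
triangle coeff Δ(4,3,1) = 1/252
Σ_t [3,3]: t=3:−1/36 = -1/36
(3j)²=4/63 [(4 3 1; 0 0 0)], sign=+1
Σ_t [4,4]: t=4:+1/96 = 1/96
(3j)²=1/42 [(4 3 1; 0 1 -1)], sign=+1
⇒ 4πI² = 2/7
I = (+1)√(2/7/(4π)) = 0.15078601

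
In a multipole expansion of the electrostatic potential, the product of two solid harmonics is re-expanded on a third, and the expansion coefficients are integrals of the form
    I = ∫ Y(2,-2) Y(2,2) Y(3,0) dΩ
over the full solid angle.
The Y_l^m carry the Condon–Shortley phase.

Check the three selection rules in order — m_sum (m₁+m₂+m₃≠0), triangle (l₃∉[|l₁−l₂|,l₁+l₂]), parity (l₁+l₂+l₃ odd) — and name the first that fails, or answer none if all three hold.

Σmᵢ = 0  ✓
l₃∈[|l₁−l₂|,l₁+l₂]=[0,4], have l₃=3  ✓
Σlᵢ = 7 ⇒ odd  ✗

parity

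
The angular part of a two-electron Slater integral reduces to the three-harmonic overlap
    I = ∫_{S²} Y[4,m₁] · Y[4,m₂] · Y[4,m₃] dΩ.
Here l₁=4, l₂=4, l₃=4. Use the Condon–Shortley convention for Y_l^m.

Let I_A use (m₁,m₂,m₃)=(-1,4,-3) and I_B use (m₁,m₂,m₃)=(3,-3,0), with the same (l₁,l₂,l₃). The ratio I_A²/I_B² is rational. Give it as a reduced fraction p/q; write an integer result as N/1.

Shared (l₁,l₂,l₃)=(4,4,4): N and (l;000)² cancel in I_A²/I_B².
A: Δ = 4!·4!·4!/13! = 1/450450; Racah Σ t=4..4: t=4:+1/3456 = 1/3456; ⇒ 3j(4 4 4; -1 4 -3)² = 35/1287, sgn -1
B: Δ = 4!·4!·4!/13! = 1/450450; Racah Σ t=0..1: t=0:+1/864 t=1:−1/3456 = 1/1152; ⇒ 3j(4 4 4; 3 -3 0)² = 7/286, sgn +1
I_A²/I_B² = (35/1287)/(7/286) = 10/9

10/9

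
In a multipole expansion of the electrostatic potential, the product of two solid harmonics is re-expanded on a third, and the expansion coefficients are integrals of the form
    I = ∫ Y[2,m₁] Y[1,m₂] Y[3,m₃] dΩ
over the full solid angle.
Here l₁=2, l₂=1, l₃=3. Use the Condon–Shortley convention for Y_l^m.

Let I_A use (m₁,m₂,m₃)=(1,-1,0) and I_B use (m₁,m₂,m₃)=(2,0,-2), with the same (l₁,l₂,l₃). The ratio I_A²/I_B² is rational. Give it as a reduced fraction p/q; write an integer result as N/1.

Shared (l₁,l₂,l₃)=(2,1,3): N and (l;000)² cancel in I_A²/I_B².
A: Δ = 0!·4!·2!/7! = 1/105; Racah Σ t=0..0: t=0:+1/12 = 1/12; ⇒ 3j(2 1 3; 1 -1 0)² = 1/35, sgn -1
B: Δ = 0!·4!·2!/7! = 1/105; Racah Σ t=0..0: t=0:+1/24 = 1/24; ⇒ 3j(2 1 3; 2 0 -2)² = 1/21, sgn -1
I_A²/I_B² = (1/35)/(1/21) = 3/5

3/5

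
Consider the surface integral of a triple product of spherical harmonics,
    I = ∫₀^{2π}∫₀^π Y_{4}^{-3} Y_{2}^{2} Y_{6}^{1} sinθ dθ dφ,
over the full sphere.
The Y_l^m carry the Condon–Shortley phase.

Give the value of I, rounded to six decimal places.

Rules hold: Σm=0, L=12 even, 2≤6≤6.
N = 9·5·13 = 585
Δ = 0!·8!·4!/13! = 1/6435
Racah Σ t=0..0: t=0:+1/2304 = 1/2304
⇒ 3j(4 2 6; 0 0 0)² = 5/143, sgn +1
Racah Σ t=0..0: t=0:+1/120960 = 1/120960
⇒ 3j(4 2 6; -3 2 1)² = 1/1287, sgn -1
4πI² = N·(3j₀)²·(3jₘ)² = 25/1573
I = -1·√(0.0158932/4π) = -0.03556319

-0.035563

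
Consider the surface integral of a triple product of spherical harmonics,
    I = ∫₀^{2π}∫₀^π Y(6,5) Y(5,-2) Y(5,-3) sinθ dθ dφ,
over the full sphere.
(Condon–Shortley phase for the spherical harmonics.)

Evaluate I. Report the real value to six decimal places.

Rules hold: Σm=0, L=16 even, 1≤5≤11.
N = 13·11·11 = 1573
Δ = 6!·6!·4!/17! = 1/28588560
Racah Σ t=1..5: t=1:−1/345600 t=2:+1/13824 t=3:−1/5184 t=4:+1/13824 t=5:−1/345600 = -7/129600
⇒ 3j(6 5 5; 0 0 0)² = 80/7293, sgn +1
Racah Σ t=0..1: t=0:+1/518400 t=1:−1/345600 = -1/1036800
⇒ 3j(6 5 5; 5 -2 -3)² = 7/2210, sgn -1
4πI² = N·(3j₀)²·(3jₘ)² = 616/11271
I = -1·√(0.0546535/4π) = -0.06594839

-0.065948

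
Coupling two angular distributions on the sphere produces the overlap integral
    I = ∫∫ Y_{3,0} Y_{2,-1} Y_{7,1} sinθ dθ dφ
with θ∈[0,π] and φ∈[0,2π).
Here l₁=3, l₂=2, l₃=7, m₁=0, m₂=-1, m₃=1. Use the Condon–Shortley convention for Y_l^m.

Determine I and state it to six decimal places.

0.000000

l₃=7 ∉ [1,5] — triangle fails ⇒ I = 0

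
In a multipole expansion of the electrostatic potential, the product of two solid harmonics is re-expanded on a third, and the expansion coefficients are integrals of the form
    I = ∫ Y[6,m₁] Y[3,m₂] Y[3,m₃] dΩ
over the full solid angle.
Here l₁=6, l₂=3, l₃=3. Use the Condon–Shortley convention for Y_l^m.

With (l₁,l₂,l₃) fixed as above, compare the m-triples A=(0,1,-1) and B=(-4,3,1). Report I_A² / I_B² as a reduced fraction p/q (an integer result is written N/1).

15/14

Same 6,3,3: normalisation and zero-m 3j drop out of the ratio.
A: Δ: 6! 6! 0! / 13! → 1/12012; sum: t=4:+1/2304 = 1/2304; 3j²(6 3 3; 0 1 -1) = Δ·Π!·Σ² = 75/4004  (sign +1)
B: Δ: 6! 6! 0! / 13! → 1/12012; sum: t=6:+1/34560 = 1/34560; 3j²(6 3 3; -4 3 1) = Δ·Π!·Σ² = 5/286  (sign +1)
I_A²/I_B² = (75/4004)/(5/286) = 15/14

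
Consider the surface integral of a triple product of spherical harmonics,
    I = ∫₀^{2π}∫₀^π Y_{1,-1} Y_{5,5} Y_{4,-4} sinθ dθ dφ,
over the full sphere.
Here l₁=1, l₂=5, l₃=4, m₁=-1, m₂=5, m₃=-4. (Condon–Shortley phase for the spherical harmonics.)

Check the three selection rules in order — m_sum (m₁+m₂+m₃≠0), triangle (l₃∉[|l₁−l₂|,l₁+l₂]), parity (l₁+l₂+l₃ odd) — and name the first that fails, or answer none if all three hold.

none

azimuthal sum: -1 + 5 − 4 = 0  ✓
4 ≤ 4 ≤ 6 (triangle on l)  ✓
L = 1 + 5 + 4 = 10 (even)  ✓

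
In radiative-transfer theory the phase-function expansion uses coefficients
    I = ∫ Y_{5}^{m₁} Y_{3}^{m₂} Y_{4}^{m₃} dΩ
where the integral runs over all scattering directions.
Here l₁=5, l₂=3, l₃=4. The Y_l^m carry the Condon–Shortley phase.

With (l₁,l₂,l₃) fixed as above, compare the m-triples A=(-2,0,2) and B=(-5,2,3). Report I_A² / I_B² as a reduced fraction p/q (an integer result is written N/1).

l's match ⇒ only the (l;m) 3-j factors differ between A and B.
A: triangle coeff Δ(5,3,4) = 1/180180; Σ_t [1,3]: t=1:−1/8640 t=2:+1/480 t=3:−1/576 = 1/4320; (3j)²=1/2145 [(5 3 4; -2 0 2)], sign=+1
B: triangle coeff Δ(5,3,4) = 1/180180; Σ_t [4,4]: t=4:+1/17280 = 1/17280; (3j)²=35/858 [(5 3 4; -5 2 3)], sign=-1
I_A²/I_B² = (1/2145)/(35/858) = 2/175

2/175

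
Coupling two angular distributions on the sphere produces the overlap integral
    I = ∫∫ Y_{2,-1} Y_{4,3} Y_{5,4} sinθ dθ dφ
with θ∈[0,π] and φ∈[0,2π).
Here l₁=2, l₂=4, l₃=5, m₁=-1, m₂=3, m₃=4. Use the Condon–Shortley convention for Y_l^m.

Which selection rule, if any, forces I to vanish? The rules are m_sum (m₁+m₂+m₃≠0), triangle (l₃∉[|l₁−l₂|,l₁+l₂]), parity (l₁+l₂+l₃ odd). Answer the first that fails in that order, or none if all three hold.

m_sum

Σmᵢ = 6  ✗
l₃∈[|l₁−l₂|,l₁+l₂]=[2,6], have l₃=5
Σlᵢ = 11 ⇒ odd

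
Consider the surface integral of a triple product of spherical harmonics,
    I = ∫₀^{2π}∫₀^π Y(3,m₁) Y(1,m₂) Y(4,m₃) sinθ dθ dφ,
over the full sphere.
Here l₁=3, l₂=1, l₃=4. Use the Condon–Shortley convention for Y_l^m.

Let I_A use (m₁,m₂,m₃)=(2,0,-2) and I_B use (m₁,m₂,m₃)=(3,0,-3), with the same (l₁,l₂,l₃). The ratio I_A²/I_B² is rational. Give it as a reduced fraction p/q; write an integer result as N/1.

12/7

l's match ⇒ only the (l;m) 3-j factors differ between A and B.
A: triangle coeff Δ(3,1,4) = 1/252; Σ_t [0,0]: t=0:+1/120 = 1/120; (3j)²=1/21 [(3 1 4; 2 0 -2)], sign=+1
B: triangle coeff Δ(3,1,4) = 1/252; Σ_t [0,0]: t=0:+1/720 = 1/720; (3j)²=1/36 [(3 1 4; 3 0 -3)], sign=-1
I_A²/I_B² = (1/21)/(1/36) = 12/7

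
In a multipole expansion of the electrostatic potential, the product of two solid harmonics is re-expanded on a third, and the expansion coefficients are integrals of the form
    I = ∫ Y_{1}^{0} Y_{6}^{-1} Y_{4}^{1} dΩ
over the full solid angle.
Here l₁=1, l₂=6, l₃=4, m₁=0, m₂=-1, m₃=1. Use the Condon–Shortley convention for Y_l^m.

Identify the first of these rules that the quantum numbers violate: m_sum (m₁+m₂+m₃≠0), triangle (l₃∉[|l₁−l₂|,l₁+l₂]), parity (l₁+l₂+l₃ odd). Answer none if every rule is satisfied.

Σmᵢ = 0  ✓
l₃∈[|l₁−l₂|,l₁+l₂]=[5,7], have l₃=4  ✗
Σlᵢ = 11 ⇒ odd

triangle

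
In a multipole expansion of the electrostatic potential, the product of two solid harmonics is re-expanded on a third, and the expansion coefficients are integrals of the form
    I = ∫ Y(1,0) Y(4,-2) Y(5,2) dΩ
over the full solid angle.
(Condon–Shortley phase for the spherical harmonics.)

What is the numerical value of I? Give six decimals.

0.225034

m-sum 0 ✓  L=10 even ✓  3≤5≤5 ✓
Π(2lᵢ+1) = 3×9×11 = 297
triangle coeff Δ(1,4,5) = 1/495
Σ_t [0,0]: t=0:+1/576 = 1/576
(3j)²=5/99 [(1 4 5; 0 0 0)], sign=-1
Σ_t [0,0]: t=0:+1/1440 = 1/1440
(3j)²=7/165 [(1 4 5; 0 -2 2)], sign=-1
⇒ 4πI² = 7/11
I = (+1)√(7/11/(4π)) = 0.22503380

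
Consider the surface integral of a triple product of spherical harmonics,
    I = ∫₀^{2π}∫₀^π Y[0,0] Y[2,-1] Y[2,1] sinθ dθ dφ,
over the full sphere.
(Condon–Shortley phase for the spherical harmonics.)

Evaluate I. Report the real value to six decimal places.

m-sum 0 ✓  L=4 even ✓  2≤2≤2 ✓
Π(2lᵢ+1) = 1×5×5 = 25
triangle coeff Δ(0,2,2) = 1/5
Σ_t [0,0]: t=0:+1/4 = 1/4
(3j)²=1/5 [(0 2 2; 0 0 0)], sign=+1
Σ_t [0,0]: t=0:+1/6 = 1/6
(3j)²=1/5 [(0 2 2; 0 -1 1)], sign=-1
⇒ 4πI² = 1/1
I = (-1)√(1/1/(4π)) = -0.28209479

-0.282095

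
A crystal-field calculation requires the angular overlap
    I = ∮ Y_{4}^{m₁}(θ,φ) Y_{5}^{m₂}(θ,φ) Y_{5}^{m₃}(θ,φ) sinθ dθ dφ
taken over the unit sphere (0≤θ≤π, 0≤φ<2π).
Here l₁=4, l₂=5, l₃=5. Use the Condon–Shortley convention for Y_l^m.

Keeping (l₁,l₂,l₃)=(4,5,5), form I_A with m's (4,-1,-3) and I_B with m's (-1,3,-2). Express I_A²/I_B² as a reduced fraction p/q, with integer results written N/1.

2/1

Shared (l₁,l₂,l₃)=(4,5,5): N and (l;000)² cancel in I_A²/I_B².
A: Δ = 4!·4!·6!/15! = 1/3153150; Racah Σ t=0..0: t=0:+1/27648 = 1/27648; ⇒ 3j(4 5 5; 4 -1 -3)² = 10/429, sgn +1
B: Δ = 4!·4!·6!/15! = 1/3153150; Racah Σ t=2..4: t=2:+1/17280 t=3:−1/2880 t=4:+1/6912 = -1/6912; ⇒ 3j(4 5 5; -1 3 -2)² = 5/429, sgn +1
I_A²/I_B² = (10/429)/(5/429) = 2/1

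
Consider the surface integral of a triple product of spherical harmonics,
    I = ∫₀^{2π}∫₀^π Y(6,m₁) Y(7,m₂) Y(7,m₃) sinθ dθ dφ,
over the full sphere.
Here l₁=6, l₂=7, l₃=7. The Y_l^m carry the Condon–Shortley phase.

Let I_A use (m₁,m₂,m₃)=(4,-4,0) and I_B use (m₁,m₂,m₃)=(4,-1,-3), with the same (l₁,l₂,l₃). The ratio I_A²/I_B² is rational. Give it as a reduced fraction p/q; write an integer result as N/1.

22/1183

Same 6,7,7: normalisation and zero-m 3j drop out of the ratio.
A: Δ: 6! 6! 8! / 21! → 1/2444321880; sum: t=0:+1/24883200 t=1:−1/20736000 t=2:+1/174182400 = -1/435456000; 3j²(6 7 7; 4 -4 0) = Δ·Π!·Σ² = 2/20995  (sign +1)
B: Δ: 6! 6! 8! / 21! → 1/2444321880; sum: t=0:+1/49766400 t=1:−1/10368000 t=2:+1/19906560 = -13/497664000; 3j²(6 7 7; 4 -1 -3) = Δ·Π!·Σ² = 91/17765  (sign -1)
I_A²/I_B² = (2/20995)/(91/17765) = 22/1183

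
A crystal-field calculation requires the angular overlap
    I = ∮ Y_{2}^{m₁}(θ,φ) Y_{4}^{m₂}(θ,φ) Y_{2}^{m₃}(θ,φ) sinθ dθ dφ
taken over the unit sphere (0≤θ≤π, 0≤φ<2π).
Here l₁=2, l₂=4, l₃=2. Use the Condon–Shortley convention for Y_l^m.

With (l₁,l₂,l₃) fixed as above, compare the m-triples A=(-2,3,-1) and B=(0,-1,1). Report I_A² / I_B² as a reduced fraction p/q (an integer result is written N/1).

Same 2,4,2: normalisation and zero-m 3j drop out of the ratio.
A: Δ: 4! 0! 4! / 9! → 1/630; sum: t=4:+1/144 = 1/144; 3j²(2 4 2; -2 3 -1) = Δ·Π!·Σ² = 1/18  (sign -1)
B: Δ: 4! 0! 4! / 9! → 1/630; sum: t=2:+1/24 = 1/24; 3j²(2 4 2; 0 -1 1) = Δ·Π!·Σ² = 1/21  (sign -1)
I_A²/I_B² = (1/18)/(1/21) = 7/6

7/6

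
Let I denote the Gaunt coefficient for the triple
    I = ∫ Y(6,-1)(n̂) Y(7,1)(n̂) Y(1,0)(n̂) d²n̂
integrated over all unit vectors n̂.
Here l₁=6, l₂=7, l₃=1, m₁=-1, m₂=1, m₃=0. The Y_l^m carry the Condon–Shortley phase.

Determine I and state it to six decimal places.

Rules hold: Σm=0, L=14 even, 1≤1≤13.
N = 13·15·3 = 585
Δ = 12!·0!·2!/15! = 1/1365
Racah Σ t=6..6: t=6:+1/518400 = 1/518400
⇒ 3j(6 7 1; 0 0 0)² = 7/195, sgn -1
Racah Σ t=7..7: t=7:−1/604800 = -1/604800
⇒ 3j(6 7 1; -1 1 0)² = 16/455, sgn +1
4πI² = N·(3j₀)²·(3jₘ)² = 48/65
I = -1·√(0.738462/4π) = -0.24241473

-0.242415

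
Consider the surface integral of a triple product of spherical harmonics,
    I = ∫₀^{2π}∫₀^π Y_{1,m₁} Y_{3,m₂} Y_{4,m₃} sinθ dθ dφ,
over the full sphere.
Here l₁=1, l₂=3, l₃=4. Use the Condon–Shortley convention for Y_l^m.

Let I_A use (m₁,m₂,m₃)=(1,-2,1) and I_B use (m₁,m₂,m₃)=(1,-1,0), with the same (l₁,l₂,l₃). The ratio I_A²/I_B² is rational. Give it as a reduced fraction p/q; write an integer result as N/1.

Same 1,3,4: normalisation and zero-m 3j drop out of the ratio.
A: Δ: 0! 2! 6! / 9! → 1/252; sum: t=0:+1/240 = 1/240; 3j²(1 3 4; 1 -2 1) = Δ·Π!·Σ² = 1/84  (sign -1)
B: Δ: 0! 2! 6! / 9! → 1/252; sum: t=0:+1/96 = 1/96; 3j²(1 3 4; 1 -1 0) = Δ·Π!·Σ² = 1/42  (sign +1)
I_A²/I_B² = (1/84)/(1/42) = 1/2

1/2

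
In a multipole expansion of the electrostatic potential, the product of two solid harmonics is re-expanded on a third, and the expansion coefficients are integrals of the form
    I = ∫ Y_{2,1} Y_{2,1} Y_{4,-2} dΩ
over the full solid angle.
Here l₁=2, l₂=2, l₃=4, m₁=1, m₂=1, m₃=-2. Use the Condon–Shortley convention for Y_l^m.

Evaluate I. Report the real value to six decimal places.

0.254875

m-sum 0 ✓  L=8 even ✓  0≤4≤4 ✓
Π(2lᵢ+1) = 5×5×9 = 225
triangle coeff Δ(2,2,4) = 1/630
Σ_t [0,0]: t=0:+1/16 = 1/16
(3j)²=2/35 [(2 2 4; 0 0 0)], sign=+1
Σ_t [0,0]: t=0:+1/36 = 1/36
(3j)²=4/63 [(2 2 4; 1 1 -2)], sign=+1
⇒ 4πI² = 40/49
I = (+1)√(40/49/(4π)) = 0.25487487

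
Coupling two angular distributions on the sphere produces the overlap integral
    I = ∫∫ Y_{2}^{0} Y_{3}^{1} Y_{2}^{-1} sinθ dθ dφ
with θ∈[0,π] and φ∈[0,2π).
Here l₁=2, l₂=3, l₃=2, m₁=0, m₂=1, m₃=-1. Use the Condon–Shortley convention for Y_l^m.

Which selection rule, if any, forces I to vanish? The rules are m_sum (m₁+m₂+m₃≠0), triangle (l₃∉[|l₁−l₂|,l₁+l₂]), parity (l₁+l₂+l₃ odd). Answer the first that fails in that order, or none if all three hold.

azimuthal sum: 0 + 1 − 1 = 0  ✓
1 ≤ 2 ≤ 5 (triangle on l)  ✓
L = 2 + 3 + 2 = 7 (odd)  ✗

parity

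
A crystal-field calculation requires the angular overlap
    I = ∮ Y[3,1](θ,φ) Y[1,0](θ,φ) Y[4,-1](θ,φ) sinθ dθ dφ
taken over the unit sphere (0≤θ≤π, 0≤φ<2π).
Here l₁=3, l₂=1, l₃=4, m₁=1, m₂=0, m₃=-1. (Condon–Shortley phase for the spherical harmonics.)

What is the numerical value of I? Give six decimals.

-0.238414

Rules hold: Σm=0, L=8 even, 2≤4≤4.
N = 7·3·9 = 189
Δ = 0!·6!·2!/9! = 1/252
Racah Σ t=0..0: t=0:+1/36 = 1/36
⇒ 3j(3 1 4; 0 0 0)² = 4/63, sgn +1
Racah Σ t=0..0: t=0:+1/48 = 1/48
⇒ 3j(3 1 4; 1 0 -1)² = 5/84, sgn -1
4πI² = N·(3j₀)²·(3jₘ)² = 5/7
I = -1·√(0.714286/4π) = -0.23841361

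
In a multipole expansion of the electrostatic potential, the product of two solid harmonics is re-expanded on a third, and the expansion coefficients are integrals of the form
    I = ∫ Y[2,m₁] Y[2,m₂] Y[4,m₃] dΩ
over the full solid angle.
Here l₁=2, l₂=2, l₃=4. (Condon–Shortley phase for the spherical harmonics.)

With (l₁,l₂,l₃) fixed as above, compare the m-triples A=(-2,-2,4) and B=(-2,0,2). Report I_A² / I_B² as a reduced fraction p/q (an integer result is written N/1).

14/3

Shared (l₁,l₂,l₃)=(2,2,4): N and (l;000)² cancel in I_A²/I_B².
A: Δ = 0!·4!·4!/9! = 1/630; Racah Σ t=0..0: t=0:+1/576 = 1/576; ⇒ 3j(2 2 4; -2 -2 4)² = 1/9, sgn +1
B: Δ = 0!·4!·4!/9! = 1/630; Racah Σ t=0..0: t=0:+1/96 = 1/96; ⇒ 3j(2 2 4; -2 0 2)² = 1/42, sgn +1
I_A²/I_B² = (1/9)/(1/42) = 14/3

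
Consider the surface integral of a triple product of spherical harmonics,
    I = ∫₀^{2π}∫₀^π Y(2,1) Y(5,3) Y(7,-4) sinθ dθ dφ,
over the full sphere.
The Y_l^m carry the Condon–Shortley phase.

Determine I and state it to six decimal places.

m-sum 0 ✓  L=14 even ✓  3≤7≤7 ✓
Π(2lᵢ+1) = 5×11×15 = 825
triangle coeff Δ(2,5,7) = 1/15015
Σ_t [0,0]: t=0:+1/57600 = 1/57600
(3j)²=21/715 [(2 5 7; 0 0 0)], sign=-1
Σ_t [0,0]: t=0:+1/483840 = 1/483840
(3j)²=3/91 [(2 5 7; 1 3 -4)], sign=-1
⇒ 4πI² = 135/169
I = (+1)√(135/169/(4π)) = 0.25212656

0.252127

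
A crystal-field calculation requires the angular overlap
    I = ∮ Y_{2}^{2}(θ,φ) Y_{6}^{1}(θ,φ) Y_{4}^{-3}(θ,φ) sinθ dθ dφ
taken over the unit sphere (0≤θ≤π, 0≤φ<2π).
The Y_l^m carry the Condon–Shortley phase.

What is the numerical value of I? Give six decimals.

-0.035563

Rules hold: Σm=0, L=12 even, 4≤4≤8.
N = 5·13·9 = 585
Δ = 4!·0!·8!/13! = 1/6435
Racah Σ t=2..2: t=2:+1/2304 = 1/2304
⇒ 3j(2 6 4; 0 0 0)² = 5/143, sgn +1
Racah Σ t=0..0: t=0:+1/120960 = 1/120960
⇒ 3j(2 6 4; 2 1 -3)² = 1/1287, sgn -1
4πI² = N·(3j₀)²·(3jₘ)² = 25/1573
I = -1·√(0.0158932/4π) = -0.03556319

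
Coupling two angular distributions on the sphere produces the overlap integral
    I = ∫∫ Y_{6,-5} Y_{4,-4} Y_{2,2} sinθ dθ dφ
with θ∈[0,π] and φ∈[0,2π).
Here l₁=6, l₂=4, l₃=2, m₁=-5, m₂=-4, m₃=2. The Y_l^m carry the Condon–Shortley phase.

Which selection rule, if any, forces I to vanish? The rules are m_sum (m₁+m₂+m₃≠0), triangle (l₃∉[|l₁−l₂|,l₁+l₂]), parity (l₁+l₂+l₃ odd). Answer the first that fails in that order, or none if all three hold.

azimuthal sum: -5 − 4 + 2 = -7  ✗
2 ≤ 2 ≤ 10 (triangle on l)
L = 6 + 4 + 2 = 12 (even)

m_sum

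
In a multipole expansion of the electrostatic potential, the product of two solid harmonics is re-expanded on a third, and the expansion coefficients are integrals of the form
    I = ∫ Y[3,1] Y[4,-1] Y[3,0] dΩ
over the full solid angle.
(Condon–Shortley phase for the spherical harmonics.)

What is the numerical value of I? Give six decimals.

-0.099323

Rules hold: Σm=0, L=10 even, 1≤3≤7.
N = 7·9·7 = 441
Δ = 4!·2!·4!/11! = 1/34650
Racah Σ t=1..3: t=1:−1/72 t=2:+1/16 t=3:−1/72 = 5/144
⇒ 3j(3 4 3; 0 0 0)² = 2/77, sgn -1
Racah Σ t=0..2: t=0:+1/288 t=1:−1/24 t=2:+1/48 = -5/288
⇒ 3j(3 4 3; 1 -1 0)² = 5/462, sgn +1
4πI² = N·(3j₀)²·(3jₘ)² = 15/121
I = -1·√(0.123967/4π) = -0.09932258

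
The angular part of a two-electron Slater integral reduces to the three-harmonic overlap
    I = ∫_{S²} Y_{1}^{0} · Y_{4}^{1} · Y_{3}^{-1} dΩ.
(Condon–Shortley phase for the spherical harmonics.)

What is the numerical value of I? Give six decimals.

Rules hold: Σm=0, L=8 even, 3≤3≤5.
N = 3·9·7 = 189
Δ = 2!·0!·6!/9! = 1/252
Racah Σ t=1..1: t=1:−1/36 = -1/36
⇒ 3j(1 4 3; 0 0 0)² = 4/63, sgn +1
Racah Σ t=1..1: t=1:−1/48 = -1/48
⇒ 3j(1 4 3; 0 1 -1)² = 5/84, sgn -1
4πI² = N·(3j₀)²·(3jₘ)² = 5/7
I = -1·√(0.714286/4π) = -0.23841361

-0.238414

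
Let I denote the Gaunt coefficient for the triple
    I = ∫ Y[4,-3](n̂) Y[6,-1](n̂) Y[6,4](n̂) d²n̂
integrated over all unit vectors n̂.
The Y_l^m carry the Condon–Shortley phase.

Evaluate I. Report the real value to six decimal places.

Checks pass: Σm=0; 16 even; l₃=6∈[2,10].
(2·4+1)(2·6+1)(2·6+1) = 1521
Δ: 4! 4! 8! / 17! → 1/15315300
sum: t=0:+1/829440 t=1:−1/25920 t=2:+1/9216 t=3:−1/25920 t=4:+1/829440 = 7/207360
3j²(4 6 6; 0 0 0) = Δ·Π!·Σ² = 28/2431  (sign +1)
sum: t=3:−1/207360 t=4:+1/725760 = -1/290304
3j²(4 6 6; -3 -1 4) = Δ·Π!·Σ² = 125/7293  (sign -1)
combine: 4πI² = 1521·28/2431·125/7293 = 10500/34969
take √, sign -1: I = -0.15457815

-0.154578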